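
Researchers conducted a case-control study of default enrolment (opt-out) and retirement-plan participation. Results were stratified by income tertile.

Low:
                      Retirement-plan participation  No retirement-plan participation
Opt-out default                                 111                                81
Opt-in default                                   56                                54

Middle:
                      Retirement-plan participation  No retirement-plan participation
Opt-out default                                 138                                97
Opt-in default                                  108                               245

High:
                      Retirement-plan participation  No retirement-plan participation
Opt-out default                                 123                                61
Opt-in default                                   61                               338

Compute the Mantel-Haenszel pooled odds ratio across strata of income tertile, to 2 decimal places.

3.79

OR_MH = Σ(aᵢdᵢ/nᵢ) / Σ(bᵢcᵢ/nᵢ), where nᵢ is the stratum total.
Stratum 1 (Low): n = 302; a·d/n = 111·54/302 = 19.8477; b·c/n = 81·56/302 = 15.0199
Stratum 2 (Middle): n = 588; a·d/n = 138·245/588 = 57.5000; b·c/n = 97·108/588 = 17.8163
Stratum 3 (High): n = 583; a·d/n = 123·338/583 = 71.3105; b·c/n = 61·61/583 = 6.3825
OR_MH = (19.8477 + 57.5000 + 71.3105) / (15.0199 + 17.8163 + 6.3825) = 148.6581 / 39.2187 = 3.79049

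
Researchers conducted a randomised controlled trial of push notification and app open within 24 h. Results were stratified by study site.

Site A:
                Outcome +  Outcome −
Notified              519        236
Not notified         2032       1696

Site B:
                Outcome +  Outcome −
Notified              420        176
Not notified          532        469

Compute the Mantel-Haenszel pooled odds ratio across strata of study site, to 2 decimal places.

OR_MH = Σ(aᵢdᵢ/nᵢ) / Σ(bᵢcᵢ/nᵢ), where nᵢ is the stratum total.
Stratum 1 (Site A): n = 4483; a·d/n = 519·1696/4483 = 196.3471; b·c/n = 236·2032/4483 = 106.9712
Stratum 2 (Site B): n = 1597; a·d/n = 420·469/1597 = 123.3438; b·c/n = 176·532/1597 = 58.6299
OR_MH = (196.3471 + 123.3438) / (106.9712 + 58.6299) = 319.6909 / 165.6012 = 1.93049

1.93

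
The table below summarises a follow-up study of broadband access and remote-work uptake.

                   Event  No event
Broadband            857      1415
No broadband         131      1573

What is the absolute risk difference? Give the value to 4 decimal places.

Cells: a = 857, b = 1415, c = 131, d = 1573.
Risk in exposed = 857/2272 = 0.377201; risk in unexposed = 131/1704 = 0.076878.
Risk difference = 0.377201 − 0.076878 = 0.300323

0.3003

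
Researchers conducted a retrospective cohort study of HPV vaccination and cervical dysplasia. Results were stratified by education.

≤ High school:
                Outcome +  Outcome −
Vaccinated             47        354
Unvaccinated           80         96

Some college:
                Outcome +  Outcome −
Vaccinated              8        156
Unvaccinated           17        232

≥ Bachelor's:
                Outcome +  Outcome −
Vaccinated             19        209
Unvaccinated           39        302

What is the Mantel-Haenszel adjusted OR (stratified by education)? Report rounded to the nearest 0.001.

OR_MH = Σ(aᵢdᵢ/nᵢ) / Σ(bᵢcᵢ/nᵢ), where nᵢ is the stratum total.
Stratum 1 (≤ High school): n = 577; a·d/n = 47·96/577 = 7.8198; b·c/n = 354·80/577 = 49.0815
Stratum 2 (Some college): n = 413; a·d/n = 8·232/413 = 4.4939; b·c/n = 156·17/413 = 6.4213
Stratum 3 (≥ Bachelor's): n = 569; a·d/n = 19·302/569 = 10.0844; b·c/n = 209·39/569 = 14.3251
OR_MH = (7.8198 + 4.4939 + 10.0844) / (49.0815 + 6.4213 + 14.3251) = 22.3981 / 69.8279 = 0.32076

0.321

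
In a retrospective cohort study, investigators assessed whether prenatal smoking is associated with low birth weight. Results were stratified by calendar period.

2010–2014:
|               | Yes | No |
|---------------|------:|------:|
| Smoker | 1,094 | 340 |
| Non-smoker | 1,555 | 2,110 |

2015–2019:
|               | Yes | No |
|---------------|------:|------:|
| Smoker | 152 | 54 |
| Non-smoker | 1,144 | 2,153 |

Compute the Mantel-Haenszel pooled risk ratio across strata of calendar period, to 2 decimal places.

RR_MH = Σ(aᵢ·n₀ᵢ/nᵢ) / Σ(cᵢ·n₁ᵢ/nᵢ), with n₁ᵢ = aᵢ+bᵢ (exposed), n₀ᵢ = cᵢ+dᵢ (unexposed), nᵢ = n₁ᵢ+n₀ᵢ.
Stratum 1 (2010–2014): n₁ = 1434, n₀ = 3665, n = 5099; a·n₀/n = 1094·3665/5099 = 786.3326; c·n₁/n = 1555·1434/5099 = 437.3152
Stratum 2 (2015–2019): n₁ = 206, n₀ = 3297, n = 3503; a·n₀/n = 152·3297/3503 = 143.0614; c·n₁/n = 1144·206/3503 = 67.2749
RR_MH = (786.3326 + 143.0614) / (437.3152 + 67.2749) = 929.3940 / 504.5901 = 1.84188

1.84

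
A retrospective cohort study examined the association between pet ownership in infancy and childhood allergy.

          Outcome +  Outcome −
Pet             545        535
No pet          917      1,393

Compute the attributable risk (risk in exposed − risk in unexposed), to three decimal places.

Cells: a = 545, b = 535, c = 917, d = 1393.
Risk in exposed = 545/1080 = 0.504630; risk in unexposed = 917/2310 = 0.396970.
Risk difference = 0.504630 − 0.396970 = 0.107660

0.108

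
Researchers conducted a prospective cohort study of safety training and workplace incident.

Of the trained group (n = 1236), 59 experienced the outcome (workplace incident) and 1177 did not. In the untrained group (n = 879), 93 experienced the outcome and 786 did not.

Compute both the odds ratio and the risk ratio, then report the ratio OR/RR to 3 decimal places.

0.939

From the description: a = 59, b = 1177, c = 93, d = 786.
OR = (59·786)/(1177·93) = 46374/109461 = 0.42366
Risk in exposed = 59/1236 = 0.04773; risk in unexposed = 93/879 = 0.10580; RR = 0.45117
OR/RR = 0.42366 / 0.45117 = 0.93902
The outcome is not rare, so the OR lies further from 1 than the RR.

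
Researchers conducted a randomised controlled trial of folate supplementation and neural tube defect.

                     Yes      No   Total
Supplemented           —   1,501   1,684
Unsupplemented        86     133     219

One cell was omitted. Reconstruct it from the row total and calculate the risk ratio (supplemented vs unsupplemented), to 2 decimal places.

The missing cell is in the exposed row: 1684 − 1501 = 183.
So a = 183, b = 1501, c = 86, d = 133.
RR = [a/(a+b)] / [c/(c+d)] = (183/1684) / (86/219) = 0.10867/0.39269 = 0.27673

0.28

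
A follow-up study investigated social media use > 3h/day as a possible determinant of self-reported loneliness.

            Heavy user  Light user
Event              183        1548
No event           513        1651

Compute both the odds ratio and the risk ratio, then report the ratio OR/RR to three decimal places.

Reading the table with exposure as columns: a = 183 (Heavy user, case), b = 513 (Heavy user, non-case), c = 1548 (Light user, case), d = 1651.
OR = (183·1651)/(513·1548) = 302133/794124 = 0.38046
Risk in exposed = 183/696 = 0.26293; risk in unexposed = 1548/3199 = 0.48390; RR = 0.54336
OR/RR = 0.38046 / 0.54336 = 0.70020
The outcome is not rare, so the OR lies further from 1 than the RR.

0.700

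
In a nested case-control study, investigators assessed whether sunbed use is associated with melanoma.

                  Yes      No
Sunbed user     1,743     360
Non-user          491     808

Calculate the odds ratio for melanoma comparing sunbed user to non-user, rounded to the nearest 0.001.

Cells: a = 1743, b = 360, c = 491, d = 808.
OR = (a·d)/(b·c) = (1743 × 808) / (360 × 491) = 1408344 / 176760 = 7.96755
The odds of melanoma are about 7.97 times as high in the sunbed user group.

7.968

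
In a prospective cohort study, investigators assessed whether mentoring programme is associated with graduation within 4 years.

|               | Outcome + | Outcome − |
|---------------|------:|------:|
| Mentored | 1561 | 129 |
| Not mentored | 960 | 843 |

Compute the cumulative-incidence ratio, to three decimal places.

1.735

Cells: a = 1561, b = 129, c = 960, d = 843.
Risk in exposed = 1561/1690 = 0.92367; risk in unexposed = 960/1803 = 0.53245.
RR = 0.92367 / 0.53245 = 1.73477
The risk among the exposed is 1.73 times that among the unexposed.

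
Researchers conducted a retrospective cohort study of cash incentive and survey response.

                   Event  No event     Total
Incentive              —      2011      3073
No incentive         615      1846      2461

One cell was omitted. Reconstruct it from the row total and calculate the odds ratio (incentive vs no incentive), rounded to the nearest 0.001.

The missing cell is in the exposed row: 3073 − 2011 = 1062.
So a = 1062, b = 2011, c = 615, d = 1846.
OR = (a·d)/(b·c) = (1062 × 1846) / (2011 × 615) = 1960452 / 1236765 = 1.58515

1.585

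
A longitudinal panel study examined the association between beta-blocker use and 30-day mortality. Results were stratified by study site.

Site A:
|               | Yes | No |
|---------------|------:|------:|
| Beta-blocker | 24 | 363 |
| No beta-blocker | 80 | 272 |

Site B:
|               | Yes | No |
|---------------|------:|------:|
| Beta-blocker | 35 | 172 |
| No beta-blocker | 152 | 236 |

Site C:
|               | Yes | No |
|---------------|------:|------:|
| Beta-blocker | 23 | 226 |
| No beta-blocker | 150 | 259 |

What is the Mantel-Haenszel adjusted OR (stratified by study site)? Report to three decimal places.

OR_MH = Σ(aᵢdᵢ/nᵢ) / Σ(bᵢcᵢ/nᵢ), where nᵢ is the stratum total.
Stratum 1 (Site A): n = 739; a·d/n = 24·272/739 = 8.8336; b·c/n = 363·80/739 = 39.2963
Stratum 2 (Site B): n = 595; a·d/n = 35·236/595 = 13.8824; b·c/n = 172·152/595 = 43.9395
Stratum 3 (Site C): n = 658; a·d/n = 23·259/658 = 9.0532; b·c/n = 226·150/658 = 51.5198
OR_MH = (8.8336 + 13.8824 + 9.0532) / (39.2963 + 43.9395 + 51.5198) = 31.7691 / 134.7556 = 0.23575

0.236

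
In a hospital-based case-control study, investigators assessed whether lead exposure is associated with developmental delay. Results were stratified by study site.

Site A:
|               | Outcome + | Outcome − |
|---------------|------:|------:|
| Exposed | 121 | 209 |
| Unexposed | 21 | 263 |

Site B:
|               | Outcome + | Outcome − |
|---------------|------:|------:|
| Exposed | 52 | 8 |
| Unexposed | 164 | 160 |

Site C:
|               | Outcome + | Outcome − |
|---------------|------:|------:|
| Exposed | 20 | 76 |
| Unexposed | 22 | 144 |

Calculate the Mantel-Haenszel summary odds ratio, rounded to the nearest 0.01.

OR_MH = Σ(aᵢdᵢ/nᵢ) / Σ(bᵢcᵢ/nᵢ), where nᵢ is the stratum total.
Stratum 1 (Site A): n = 614; a·d/n = 121·263/614 = 51.8290; b·c/n = 209·21/614 = 7.1482
Stratum 2 (Site B): n = 384; a·d/n = 52·160/384 = 21.6667; b·c/n = 8·164/384 = 3.4167
Stratum 3 (Site C): n = 262; a·d/n = 20·144/262 = 10.9924; b·c/n = 76·22/262 = 6.3817
OR_MH = (51.8290 + 21.6667 + 10.9924) / (7.1482 + 3.4167 + 6.3817) = 84.4880 / 16.9466 = 4.98556

4.99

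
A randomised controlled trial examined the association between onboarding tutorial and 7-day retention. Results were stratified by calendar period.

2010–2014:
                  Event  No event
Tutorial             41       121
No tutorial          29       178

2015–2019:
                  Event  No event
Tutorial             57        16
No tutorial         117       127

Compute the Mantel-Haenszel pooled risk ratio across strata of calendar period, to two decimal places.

RR_MH = Σ(aᵢ·n₀ᵢ/nᵢ) / Σ(cᵢ·n₁ᵢ/nᵢ), with n₁ᵢ = aᵢ+bᵢ (exposed), n₀ᵢ = cᵢ+dᵢ (unexposed), nᵢ = n₁ᵢ+n₀ᵢ.
Stratum 1 (2010–2014): n₁ = 162, n₀ = 207, n = 369; a·n₀/n = 41·207/369 = 23.0000; c·n₁/n = 29·162/369 = 12.7317
Stratum 2 (2015–2019): n₁ = 73, n₀ = 244, n = 317; a·n₀/n = 57·244/317 = 43.8738; c·n₁/n = 117·73/317 = 26.9432
RR_MH = (23.0000 + 43.8738) / (12.7317 + 26.9432) = 66.8738 / 39.6749 = 1.68554

1.69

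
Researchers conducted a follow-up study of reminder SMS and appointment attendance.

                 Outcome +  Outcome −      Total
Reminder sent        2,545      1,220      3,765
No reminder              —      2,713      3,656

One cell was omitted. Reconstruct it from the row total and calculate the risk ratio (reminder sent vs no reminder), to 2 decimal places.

2.62

The missing cell is in the unexposed row: 3656 − 2713 = 943.
So a = 2545, b = 1220, c = 943, d = 2713.
RR = [a/(a+b)] / [c/(c+d)] = (2545/3765) / (943/3656) = 0.67596/0.25793 = 2.62070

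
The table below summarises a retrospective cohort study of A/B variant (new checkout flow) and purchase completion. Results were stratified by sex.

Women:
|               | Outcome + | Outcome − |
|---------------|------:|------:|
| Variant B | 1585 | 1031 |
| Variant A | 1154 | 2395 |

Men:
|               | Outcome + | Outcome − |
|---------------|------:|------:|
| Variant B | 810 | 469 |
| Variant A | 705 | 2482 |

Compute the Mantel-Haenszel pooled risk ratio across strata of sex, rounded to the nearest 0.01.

2.16

RR_MH = Σ(aᵢ·n₀ᵢ/nᵢ) / Σ(cᵢ·n₁ᵢ/nᵢ), with n₁ᵢ = aᵢ+bᵢ (exposed), n₀ᵢ = cᵢ+dᵢ (unexposed), nᵢ = n₁ᵢ+n₀ᵢ.
Stratum 1 (Women): n₁ = 2616, n₀ = 3549, n = 6165; a·n₀/n = 1585·3549/6165 = 912.4355; c·n₁/n = 1154·2616/6165 = 489.6779
Stratum 2 (Men): n₁ = 1279, n₀ = 3187, n = 4466; a·n₀/n = 810·3187/4466 = 578.0273; c·n₁/n = 705·1279/4466 = 201.9021
RR_MH = (912.4355 + 578.0273) / (489.6779 + 201.9021) = 1490.4628 / 691.5800 = 2.15516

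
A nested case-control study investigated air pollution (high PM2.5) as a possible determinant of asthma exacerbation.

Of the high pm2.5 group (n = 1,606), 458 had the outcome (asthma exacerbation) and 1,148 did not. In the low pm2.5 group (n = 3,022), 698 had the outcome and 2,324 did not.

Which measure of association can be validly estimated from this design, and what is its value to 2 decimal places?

From the description: a = 458, b = 1148, c = 698, d = 2324.
This is a nested case-control study: participants were sampled on outcome status, so risks in the source population cannot be estimated directly — relative risk is not valid here. The odds ratio is the appropriate measure.
OR = (a·d)/(b·c) = (458 × 2324) / (1148 × 698) = 1064392 / 801304 = 1.32832

1.33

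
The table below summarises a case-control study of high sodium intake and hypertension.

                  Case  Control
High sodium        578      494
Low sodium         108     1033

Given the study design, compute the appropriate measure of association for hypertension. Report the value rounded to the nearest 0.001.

Cells: a = 578, b = 494, c = 108, d = 1033.
This is a case-control study: participants were sampled on outcome status, so risks in the source population cannot be estimated directly — relative risk is not valid here. The odds ratio is the appropriate measure.
OR = (a·d)/(b·c) = (578 × 1033) / (494 × 108) = 597074 / 53352 = 11.19122

11.191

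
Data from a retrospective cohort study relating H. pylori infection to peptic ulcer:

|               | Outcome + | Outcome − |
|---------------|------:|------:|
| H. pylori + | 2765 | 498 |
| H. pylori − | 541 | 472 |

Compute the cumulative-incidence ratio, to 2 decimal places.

1.59

Cells: a = 2765, b = 498, c = 541, d = 472.
Risk in exposed = 2765/3263 = 0.84738; risk in unexposed = 541/1013 = 0.53406.
RR = 0.84738 / 0.53406 = 1.58668
The risk among the exposed is 1.59 times that among the unexposed.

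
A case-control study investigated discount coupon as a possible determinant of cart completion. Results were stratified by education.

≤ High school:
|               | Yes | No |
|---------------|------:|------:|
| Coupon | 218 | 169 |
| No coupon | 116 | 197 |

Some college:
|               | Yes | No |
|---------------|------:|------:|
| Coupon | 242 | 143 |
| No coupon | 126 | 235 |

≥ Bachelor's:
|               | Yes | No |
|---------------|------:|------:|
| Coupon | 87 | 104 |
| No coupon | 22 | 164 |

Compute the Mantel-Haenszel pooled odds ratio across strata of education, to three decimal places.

OR_MH = Σ(aᵢdᵢ/nᵢ) / Σ(bᵢcᵢ/nᵢ), where nᵢ is the stratum total.
Stratum 1 (≤ High school): n = 700; a·d/n = 218·197/700 = 61.3514; b·c/n = 169·116/700 = 28.0057
Stratum 2 (Some college): n = 746; a·d/n = 242·235/746 = 76.2332; b·c/n = 143·126/746 = 24.1528
Stratum 3 (≥ Bachelor's): n = 377; a·d/n = 87·164/377 = 37.8462; b·c/n = 104·22/377 = 6.0690
OR_MH = (61.3514 + 76.2332 + 37.8462) / (28.0057 + 24.1528 + 6.0690) = 175.4308 / 58.2275 = 3.01285

3.013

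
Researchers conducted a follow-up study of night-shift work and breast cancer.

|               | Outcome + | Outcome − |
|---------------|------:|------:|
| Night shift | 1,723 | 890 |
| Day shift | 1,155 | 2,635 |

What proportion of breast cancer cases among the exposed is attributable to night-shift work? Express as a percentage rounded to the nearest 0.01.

53.78

Cells: a = 1723, b = 890, c = 1155, d = 2635.
Risk in exposed = 1723/2613 = 0.65940; risk in unexposed = 1155/3790 = 0.30475.
RR = 0.65940/0.30475 = 2.16373
AR% = (RR − 1)/RR × 100 = (2.16373 − 1)/2.16373 × 100 = 53.7835%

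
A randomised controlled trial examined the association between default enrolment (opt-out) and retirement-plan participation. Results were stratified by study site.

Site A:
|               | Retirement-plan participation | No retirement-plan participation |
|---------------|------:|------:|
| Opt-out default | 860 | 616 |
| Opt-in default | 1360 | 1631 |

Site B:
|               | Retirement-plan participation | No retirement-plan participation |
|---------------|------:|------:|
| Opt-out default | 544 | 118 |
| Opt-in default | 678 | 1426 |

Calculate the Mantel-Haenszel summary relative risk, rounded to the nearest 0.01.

RR_MH = Σ(aᵢ·n₀ᵢ/nᵢ) / Σ(cᵢ·n₁ᵢ/nᵢ), with n₁ᵢ = aᵢ+bᵢ (exposed), n₀ᵢ = cᵢ+dᵢ (unexposed), nᵢ = n₁ᵢ+n₀ᵢ.
Stratum 1 (Site A): n₁ = 1476, n₀ = 2991, n = 4467; a·n₀/n = 860·2991/4467 = 575.8361; c·n₁/n = 1360·1476/4467 = 449.3754
Stratum 2 (Site B): n₁ = 662, n₀ = 2104, n = 2766; a·n₀/n = 544·2104/2766 = 413.8019; c·n₁/n = 678·662/2766 = 162.2690
RR_MH = (575.8361 + 413.8019) / (449.3754 + 162.2690) = 989.6380 / 611.6444 = 1.61800

1.62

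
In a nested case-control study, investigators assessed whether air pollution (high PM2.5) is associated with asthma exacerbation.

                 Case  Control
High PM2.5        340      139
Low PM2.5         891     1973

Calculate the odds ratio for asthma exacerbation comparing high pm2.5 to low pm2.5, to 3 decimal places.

5.416

Cells: a = 340, b = 139, c = 891, d = 1973.
OR = (a·d)/(b·c) = (340 × 1973) / (139 × 891) = 670820 / 123849 = 5.41643
The odds of asthma exacerbation are about 5.42 times as high in the high pm2.5 group.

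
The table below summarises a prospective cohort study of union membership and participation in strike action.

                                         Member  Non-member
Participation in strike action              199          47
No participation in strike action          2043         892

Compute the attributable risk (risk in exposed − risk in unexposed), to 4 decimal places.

Reading the table with exposure as columns: a = 199 (Member, case), b = 2043 (Member, non-case), c = 47 (Non-member, case), d = 892.
Risk in exposed = 199/2242 = 0.088760; risk in unexposed = 47/939 = 0.050053.
Risk difference = 0.088760 − 0.050053 = 0.038707

0.0387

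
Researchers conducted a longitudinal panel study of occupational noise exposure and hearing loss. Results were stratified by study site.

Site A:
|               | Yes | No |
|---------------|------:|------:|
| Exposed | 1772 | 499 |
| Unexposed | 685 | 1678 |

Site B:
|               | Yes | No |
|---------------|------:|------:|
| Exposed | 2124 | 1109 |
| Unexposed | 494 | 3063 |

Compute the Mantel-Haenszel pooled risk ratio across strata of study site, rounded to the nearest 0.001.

RR_MH = Σ(aᵢ·n₀ᵢ/nᵢ) / Σ(cᵢ·n₁ᵢ/nᵢ), with n₁ᵢ = aᵢ+bᵢ (exposed), n₀ᵢ = cᵢ+dᵢ (unexposed), nᵢ = n₁ᵢ+n₀ᵢ.
Stratum 1 (Site A): n₁ = 2271, n₀ = 2363, n = 4634; a·n₀/n = 1772·2363/4634 = 903.5900; c·n₁/n = 685·2271/4634 = 335.7003
Stratum 2 (Site B): n₁ = 3233, n₀ = 3557, n = 6790; a·n₀/n = 2124·3557/6790 = 1112.6757; c·n₁/n = 494·3233/6790 = 235.2138
RR_MH = (903.5900 + 1112.6757) / (335.7003 + 235.2138) = 2016.2657 / 570.9141 = 3.53164

3.532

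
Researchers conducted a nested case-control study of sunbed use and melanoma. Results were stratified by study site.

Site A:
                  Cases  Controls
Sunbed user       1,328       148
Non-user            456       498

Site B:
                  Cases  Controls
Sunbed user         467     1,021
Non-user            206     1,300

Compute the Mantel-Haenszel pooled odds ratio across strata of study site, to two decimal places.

4.85

OR_MH = Σ(aᵢdᵢ/nᵢ) / Σ(bᵢcᵢ/nᵢ), where nᵢ is the stratum total.
Stratum 1 (Site A): n = 2430; a·d/n = 1328·498/2430 = 272.1580; b·c/n = 148·456/2430 = 27.7728
Stratum 2 (Site B): n = 2994; a·d/n = 467·1300/2994 = 202.7722; b·c/n = 1021·206/2994 = 70.2492
OR_MH = (272.1580 + 202.7722) / (27.7728 + 70.2492) = 474.9302 / 98.0220 = 4.84514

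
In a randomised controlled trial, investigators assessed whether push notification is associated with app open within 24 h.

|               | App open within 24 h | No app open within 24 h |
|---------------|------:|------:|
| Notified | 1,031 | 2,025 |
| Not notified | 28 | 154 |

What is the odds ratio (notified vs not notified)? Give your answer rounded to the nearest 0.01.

2.80

Cells: a = 1031, b = 2025, c = 28, d = 154.
OR = (a·d)/(b·c) = (1031 × 154) / (2025 × 28) = 158774 / 56700 = 2.80025
The odds of app open within 24 h are about 2.80 times as high in the notified group.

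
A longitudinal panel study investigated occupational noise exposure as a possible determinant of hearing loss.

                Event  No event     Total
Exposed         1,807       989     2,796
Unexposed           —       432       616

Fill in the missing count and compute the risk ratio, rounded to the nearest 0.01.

2.16

The missing cell is in the unexposed row: 616 − 432 = 184.
So a = 1807, b = 989, c = 184, d = 432.
RR = [a/(a+b)] / [c/(c+d)] = (1807/2796) / (184/616) = 0.64628/0.29870 = 2.16363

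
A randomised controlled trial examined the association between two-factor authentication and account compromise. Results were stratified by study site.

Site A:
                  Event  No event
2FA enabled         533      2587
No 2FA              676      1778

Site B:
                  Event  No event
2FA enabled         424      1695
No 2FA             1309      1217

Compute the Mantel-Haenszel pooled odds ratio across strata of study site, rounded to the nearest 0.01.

OR_MH = Σ(aᵢdᵢ/nᵢ) / Σ(bᵢcᵢ/nᵢ), where nᵢ is the stratum total.
Stratum 1 (Site A): n = 5574; a·d/n = 533·1778/5574 = 170.0169; b·c/n = 2587·676/5574 = 313.7445
Stratum 2 (Site B): n = 4645; a·d/n = 424·1217/4645 = 111.0889; b·c/n = 1695·1309/4645 = 477.6652
OR_MH = (170.0169 + 111.0889) / (313.7445 + 477.6652) = 281.1058 / 791.4098 = 0.35520

0.36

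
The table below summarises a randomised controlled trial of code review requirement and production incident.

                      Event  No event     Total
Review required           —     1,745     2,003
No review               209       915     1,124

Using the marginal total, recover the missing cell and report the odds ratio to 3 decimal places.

The missing cell is in the exposed row: 2003 − 1745 = 258.
So a = 258, b = 1745, c = 209, d = 915.
OR = (a·d)/(b·c) = (258 × 915) / (1745 × 209) = 236070 / 364705 = 0.64729

0.647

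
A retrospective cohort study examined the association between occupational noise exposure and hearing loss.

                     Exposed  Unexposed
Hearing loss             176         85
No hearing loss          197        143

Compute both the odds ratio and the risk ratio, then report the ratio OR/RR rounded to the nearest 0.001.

Reading the table with exposure as columns: a = 176 (Exposed, case), b = 197 (Exposed, non-case), c = 85 (Unexposed, case), d = 143.
OR = (176·143)/(197·85) = 25168/16745 = 1.50302
Risk in exposed = 176/373 = 0.47185; risk in unexposed = 85/228 = 0.37281; RR = 1.26567
OR/RR = 1.50302 / 1.26567 = 1.18753
The outcome is not rare, so the OR lies further from 1 than the RR.

1.188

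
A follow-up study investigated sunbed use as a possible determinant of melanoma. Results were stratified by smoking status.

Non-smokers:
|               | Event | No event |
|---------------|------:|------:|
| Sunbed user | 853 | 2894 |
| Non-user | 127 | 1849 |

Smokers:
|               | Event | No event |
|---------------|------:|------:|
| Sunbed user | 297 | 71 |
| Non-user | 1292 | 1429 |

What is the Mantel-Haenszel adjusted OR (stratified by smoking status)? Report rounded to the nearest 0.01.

OR_MH = Σ(aᵢdᵢ/nᵢ) / Σ(bᵢcᵢ/nᵢ), where nᵢ is the stratum total.
Stratum 1 (Non-smokers): n = 5723; a·d/n = 853·1849/5723 = 275.5892; b·c/n = 2894·127/5723 = 64.2212
Stratum 2 (Smokers): n = 3089; a·d/n = 297·1429/3089 = 137.3949; b·c/n = 71·1292/3089 = 29.6963
OR_MH = (275.5892 + 137.3949) / (64.2212 + 29.6963) = 412.9842 / 93.9176 = 4.39731

4.40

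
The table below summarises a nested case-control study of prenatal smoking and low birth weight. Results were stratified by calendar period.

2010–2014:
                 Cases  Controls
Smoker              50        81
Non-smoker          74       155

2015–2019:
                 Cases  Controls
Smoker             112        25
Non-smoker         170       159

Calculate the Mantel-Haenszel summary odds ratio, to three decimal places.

2.318

OR_MH = Σ(aᵢdᵢ/nᵢ) / Σ(bᵢcᵢ/nᵢ), where nᵢ is the stratum total.
Stratum 1 (2010–2014): n = 360; a·d/n = 50·155/360 = 21.5278; b·c/n = 81·74/360 = 16.6500
Stratum 2 (2015–2019): n = 466; a·d/n = 112·159/466 = 38.2146; b·c/n = 25·170/466 = 9.1202
OR_MH = (21.5278 + 38.2146) / (16.6500 + 9.1202) = 59.7424 / 25.7702 = 2.31828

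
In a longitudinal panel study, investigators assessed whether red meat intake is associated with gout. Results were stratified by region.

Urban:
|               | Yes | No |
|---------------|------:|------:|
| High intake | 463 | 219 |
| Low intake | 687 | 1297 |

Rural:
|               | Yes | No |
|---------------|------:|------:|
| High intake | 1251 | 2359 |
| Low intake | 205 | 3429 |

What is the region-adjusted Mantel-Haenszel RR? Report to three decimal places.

RR_MH = Σ(aᵢ·n₀ᵢ/nᵢ) / Σ(cᵢ·n₁ᵢ/nᵢ), with n₁ᵢ = aᵢ+bᵢ (exposed), n₀ᵢ = cᵢ+dᵢ (unexposed), nᵢ = n₁ᵢ+n₀ᵢ.
Stratum 1 (Urban): n₁ = 682, n₀ = 1984, n = 2666; a·n₀/n = 463·1984/2666 = 344.5581; c·n₁/n = 687·682/2666 = 175.7442
Stratum 2 (Rural): n₁ = 3610, n₀ = 3634, n = 7244; a·n₀/n = 1251·3634/7244 = 627.5723; c·n₁/n = 205·3610/7244 = 102.1604
RR_MH = (344.5581 + 627.5723) / (175.7442 + 102.1604) = 972.1305 / 277.9046 = 3.49807

3.498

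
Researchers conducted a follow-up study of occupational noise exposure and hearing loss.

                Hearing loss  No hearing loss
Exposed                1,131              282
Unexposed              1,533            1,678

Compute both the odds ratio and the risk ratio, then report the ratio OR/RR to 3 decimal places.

2.618

Cells: a = 1131, b = 282, c = 1533, d = 1678.
OR = (1131·1678)/(282·1533) = 1897818/432306 = 4.38999
Risk in exposed = 1131/1413 = 0.80042; risk in unexposed = 1533/3211 = 0.47742; RR = 1.67656
OR/RR = 4.38999 / 1.67656 = 2.61845
The outcome is not rare, so the OR lies further from 1 than the RR.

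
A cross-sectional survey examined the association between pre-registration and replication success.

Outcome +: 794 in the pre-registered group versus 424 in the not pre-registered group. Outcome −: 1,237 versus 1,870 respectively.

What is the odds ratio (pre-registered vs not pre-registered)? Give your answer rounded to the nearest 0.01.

From the description: a = 794, b = 1237, c = 424, d = 1870.
OR = (a·d)/(b·c) = (794 × 1870) / (1237 × 424) = 1484780 / 524488 = 2.83091
The odds of replication success are about 2.83 times as high in the pre-registered group.

2.83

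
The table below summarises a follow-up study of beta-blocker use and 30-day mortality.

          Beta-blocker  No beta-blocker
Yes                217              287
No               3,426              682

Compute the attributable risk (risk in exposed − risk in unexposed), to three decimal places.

Reading the table with exposure as columns: a = 217 (Beta-blocker, case), b = 3426 (Beta-blocker, non-case), c = 287 (No beta-blocker, case), d = 682.
Risk in exposed = 217/3643 = 0.059566; risk in unexposed = 287/969 = 0.296182.
Risk difference = 0.059566 − 0.296182 = -0.236615

-0.237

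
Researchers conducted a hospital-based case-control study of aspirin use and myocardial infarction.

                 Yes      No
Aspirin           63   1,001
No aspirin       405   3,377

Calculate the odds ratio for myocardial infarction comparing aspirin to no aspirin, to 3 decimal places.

0.525

Cells: a = 63, b = 1001, c = 405, d = 3377.
OR = (a·d)/(b·c) = (63 × 3377) / (1001 × 405) = 212751 / 405405 = 0.52479
Exposure is associated with lower odds of myocardial infarction (OR = 0.52 < 1).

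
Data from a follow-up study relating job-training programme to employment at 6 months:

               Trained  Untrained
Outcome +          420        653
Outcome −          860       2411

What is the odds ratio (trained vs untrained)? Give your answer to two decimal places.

Reading the table with exposure as columns: a = 420 (Trained, case), b = 860 (Trained, non-case), c = 653 (Untrained, case), d = 2411.
OR = (a·d)/(b·c) = (420 × 2411) / (860 × 653) = 1012620 / 561580 = 1.80316
The odds of employment at 6 months are about 1.80 times as high in the trained group.

1.80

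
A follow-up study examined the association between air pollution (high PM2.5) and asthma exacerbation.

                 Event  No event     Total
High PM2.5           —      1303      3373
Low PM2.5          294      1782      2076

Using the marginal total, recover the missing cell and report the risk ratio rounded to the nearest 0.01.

The missing cell is in the exposed row: 3373 − 1303 = 2070.
So a = 2070, b = 1303, c = 294, d = 1782.
RR = [a/(a+b)] / [c/(c+d)] = (2070/3373) / (294/2076) = 0.61370/0.14162 = 4.33345

4.33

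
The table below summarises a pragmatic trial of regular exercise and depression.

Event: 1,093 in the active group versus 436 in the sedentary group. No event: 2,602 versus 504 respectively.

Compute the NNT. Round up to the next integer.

Risk in treated group = 1093/3695 = 0.29581; risk in control = 436/940 = 0.46383.
Absolute risk reduction = 0.46383 − 0.29581 = 0.16802
NNT = 1 / ARR = 1 / 0.16802 = 5.952 → round up → 6

6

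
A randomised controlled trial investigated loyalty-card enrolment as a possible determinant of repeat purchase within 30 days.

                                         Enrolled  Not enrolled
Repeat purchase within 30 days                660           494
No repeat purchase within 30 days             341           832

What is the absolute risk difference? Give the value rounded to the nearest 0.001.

Reading the table with exposure as columns: a = 660 (Enrolled, case), b = 341 (Enrolled, non-case), c = 494 (Not enrolled, case), d = 832.
Risk in exposed = 660/1001 = 0.659341; risk in unexposed = 494/1326 = 0.372549.
Risk difference = 0.659341 − 0.372549 = 0.286792

0.287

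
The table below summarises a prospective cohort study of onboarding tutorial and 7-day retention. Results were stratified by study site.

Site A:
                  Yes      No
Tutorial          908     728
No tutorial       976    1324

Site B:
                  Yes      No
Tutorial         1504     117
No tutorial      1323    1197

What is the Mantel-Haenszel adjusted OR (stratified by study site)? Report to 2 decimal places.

3.40

OR_MH = Σ(aᵢdᵢ/nᵢ) / Σ(bᵢcᵢ/nᵢ), where nᵢ is the stratum total.
Stratum 1 (Site A): n = 3936; a·d/n = 908·1324/3936 = 305.4350; b·c/n = 728·976/3936 = 180.5203
Stratum 2 (Site B): n = 4141; a·d/n = 1504·1197/4141 = 434.7472; b·c/n = 117·1323/4141 = 37.3801
OR_MH = (305.4350 + 434.7472) / (180.5203 + 37.3801) = 740.1821 / 217.9004 = 3.39688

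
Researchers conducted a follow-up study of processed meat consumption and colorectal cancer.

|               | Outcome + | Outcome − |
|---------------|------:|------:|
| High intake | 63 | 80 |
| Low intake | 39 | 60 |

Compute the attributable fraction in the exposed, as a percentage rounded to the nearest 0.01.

10.58

Cells: a = 63, b = 80, c = 39, d = 60.
Risk in exposed = 63/143 = 0.44056; risk in unexposed = 39/99 = 0.39394.
RR = 0.44056/0.39394 = 1.11834
AR% = (RR − 1)/RR × 100 = (1.11834 − 1)/1.11834 × 100 = 10.5820%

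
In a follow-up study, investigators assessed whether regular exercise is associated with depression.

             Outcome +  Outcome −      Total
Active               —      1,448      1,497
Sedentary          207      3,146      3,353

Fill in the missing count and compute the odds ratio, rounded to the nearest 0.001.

The missing cell is in the exposed row: 1497 − 1448 = 49.
So a = 49, b = 1448, c = 207, d = 3146.
OR = (a·d)/(b·c) = (49 × 3146) / (1448 × 207) = 154154 / 299736 = 0.51430

0.514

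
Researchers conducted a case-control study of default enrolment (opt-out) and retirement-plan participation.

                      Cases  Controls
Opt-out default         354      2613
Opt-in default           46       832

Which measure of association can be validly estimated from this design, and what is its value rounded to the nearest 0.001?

2.450

Cells: a = 354, b = 2613, c = 46, d = 832.
This is a case-control study: participants were sampled on outcome status, so risks in the source population cannot be estimated directly — relative risk is not valid here. The odds ratio is the appropriate measure.
OR = (a·d)/(b·c) = (354 × 832) / (2613 × 46) = 294528 / 120198 = 2.45036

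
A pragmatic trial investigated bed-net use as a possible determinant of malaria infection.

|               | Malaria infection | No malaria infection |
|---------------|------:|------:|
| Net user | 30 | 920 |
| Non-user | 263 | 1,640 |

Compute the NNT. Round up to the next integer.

10

Risk in treated group = 30/950 = 0.03158; risk in control = 263/1903 = 0.13820.
Absolute risk reduction = 0.13820 − 0.03158 = 0.10662
NNT = 1 / ARR = 1 / 0.10662 = 9.379 → round up → 10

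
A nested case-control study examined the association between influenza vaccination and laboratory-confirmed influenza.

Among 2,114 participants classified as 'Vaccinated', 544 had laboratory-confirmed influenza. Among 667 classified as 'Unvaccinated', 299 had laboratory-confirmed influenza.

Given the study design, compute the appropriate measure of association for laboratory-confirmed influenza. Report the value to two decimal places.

From the description: a = 544, b = 1570, c = 299, d = 368.
This is a nested case-control study: participants were sampled on outcome status, so risks in the source population cannot be estimated directly — relative risk is not valid here. The odds ratio is the appropriate measure.
OR = (a·d)/(b·c) = (544 × 368) / (1570 × 299) = 200192 / 469430 = 0.42646

0.43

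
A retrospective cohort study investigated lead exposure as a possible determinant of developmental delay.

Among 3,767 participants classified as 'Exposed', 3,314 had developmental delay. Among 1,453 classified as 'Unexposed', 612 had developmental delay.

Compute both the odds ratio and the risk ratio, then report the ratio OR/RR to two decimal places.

From the description: a = 3314, b = 453, c = 612, d = 841.
OR = (3314·841)/(453·612) = 2787074/277236 = 10.05307
Risk in exposed = 3314/3767 = 0.87975; risk in unexposed = 612/1453 = 0.42120; RR = 2.08868
OR/RR = 10.05307 / 2.08868 = 4.81313
The outcome is not rare, so the OR lies further from 1 than the RR.

4.81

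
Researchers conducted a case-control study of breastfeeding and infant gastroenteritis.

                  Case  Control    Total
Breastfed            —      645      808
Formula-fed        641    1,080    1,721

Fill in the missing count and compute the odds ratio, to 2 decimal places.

0.43

The missing cell is in the exposed row: 808 − 645 = 163.
So a = 163, b = 645, c = 641, d = 1080.
OR = (a·d)/(b·c) = (163 × 1080) / (645 × 641) = 176040 / 413445 = 0.42579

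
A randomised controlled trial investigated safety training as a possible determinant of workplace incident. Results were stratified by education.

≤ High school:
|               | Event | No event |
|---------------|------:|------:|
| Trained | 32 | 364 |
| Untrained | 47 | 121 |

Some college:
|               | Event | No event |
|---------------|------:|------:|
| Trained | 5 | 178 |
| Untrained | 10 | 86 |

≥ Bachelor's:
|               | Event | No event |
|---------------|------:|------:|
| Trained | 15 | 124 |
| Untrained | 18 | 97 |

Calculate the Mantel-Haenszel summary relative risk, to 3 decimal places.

RR_MH = Σ(aᵢ·n₀ᵢ/nᵢ) / Σ(cᵢ·n₁ᵢ/nᵢ), with n₁ᵢ = aᵢ+bᵢ (exposed), n₀ᵢ = cᵢ+dᵢ (unexposed), nᵢ = n₁ᵢ+n₀ᵢ.
Stratum 1 (≤ High school): n₁ = 396, n₀ = 168, n = 564; a·n₀/n = 32·168/564 = 9.5319; c·n₁/n = 47·396/564 = 33.0000
Stratum 2 (Some college): n₁ = 183, n₀ = 96, n = 279; a·n₀/n = 5·96/279 = 1.7204; c·n₁/n = 10·183/279 = 6.5591
Stratum 3 (≥ Bachelor's): n₁ = 139, n₀ = 115, n = 254; a·n₀/n = 15·115/254 = 6.7913; c·n₁/n = 18·139/254 = 9.8504
RR_MH = (9.5319 + 1.7204 + 6.7913) / (33.0000 + 6.5591 + 9.8504) = 18.0437 / 49.4095 = 0.36519

0.365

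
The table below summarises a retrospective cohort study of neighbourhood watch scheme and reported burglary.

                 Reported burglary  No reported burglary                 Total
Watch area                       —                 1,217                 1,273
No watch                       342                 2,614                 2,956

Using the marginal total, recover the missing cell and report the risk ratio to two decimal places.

0.38

The missing cell is in the exposed row: 1273 − 1217 = 56.
So a = 56, b = 1217, c = 342, d = 2614.
RR = [a/(a+b)] / [c/(c+d)] = (56/1273) / (342/2956) = 0.04399/0.11570 = 0.38022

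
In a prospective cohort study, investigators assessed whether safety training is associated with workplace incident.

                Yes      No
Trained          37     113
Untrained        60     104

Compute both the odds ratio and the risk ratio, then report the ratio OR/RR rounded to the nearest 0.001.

0.842

Cells: a = 37, b = 113, c = 60, d = 104.
OR = (37·104)/(113·60) = 3848/6780 = 0.56755
Risk in exposed = 37/150 = 0.24667; risk in unexposed = 60/164 = 0.36585; RR = 0.67422
OR/RR = 0.56755 / 0.67422 = 0.84179
The outcome is not rare, so the OR lies further from 1 than the RR.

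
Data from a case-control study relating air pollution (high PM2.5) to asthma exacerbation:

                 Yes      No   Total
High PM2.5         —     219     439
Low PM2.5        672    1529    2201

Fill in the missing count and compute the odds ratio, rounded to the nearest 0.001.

2.286

The missing cell is in the exposed row: 439 − 219 = 220.
So a = 220, b = 219, c = 672, d = 1529.
OR = (a·d)/(b·c) = (220 × 1529) / (219 × 672) = 336380 / 147168 = 2.28569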